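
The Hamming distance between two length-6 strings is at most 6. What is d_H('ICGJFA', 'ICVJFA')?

Differing positions: 3. Hamming distance = 1. The maximum possible Hamming distance for length-6 strings is 6, so d_H/6 = 1/6 ≈ 0.1667.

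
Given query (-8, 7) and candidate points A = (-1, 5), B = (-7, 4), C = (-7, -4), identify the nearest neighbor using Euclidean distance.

Distances: d(A) ≈ 7.2801, d(B) ≈ 3.1623, d(C) ≈ 11.0454. Nearest: B = (-7, 4) with distance 3.1623.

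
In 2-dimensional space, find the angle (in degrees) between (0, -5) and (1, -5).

With u = (0, -5), v = (1, -5):
u·v = 0·1 + (-5)·(-5) = 0 + 25 = 25.
|u| = √(0² + (-5)²) = √25, |v| = √(1² + (-5)²) = √26, so |u||v| = √(25·26) = √650.
cos θ = (u·v)/(|u||v|) = 25/√650 ≈ 0.980581
θ = arccos(0.980581) ≈ 11.31°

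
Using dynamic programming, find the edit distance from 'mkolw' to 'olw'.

Let D[i][j] be the edit distance between the first i characters of 'mkolw' and the first j characters of 'olw', with D[i][0] = i, D[0][j] = j, and D[i][j] = D[i-1][j-1] if the characters match, else 1 + min(D[i-1][j], D[i][j-1], D[i-1][j-1]). Filling the table (rows: prefixes of 'mkolw', columns: prefixes of 'olw'):
     ε  o  l  w
  ε  0  1  2  3
  m  1  1  2  3
  k  2  2  2  3
  o  3  2  3  3
  l  4  3  2  3
  w  5  4  3  2
The bottom-right entry gives D[5][3] = 2, so no sequence of fewer than 2 edits works. Backtracking through the table gives one optimal edit sequence (2 edits):
  mkolw → kolw (del m @1)
  kolw → olw (del k @1)
Edit distance = 2.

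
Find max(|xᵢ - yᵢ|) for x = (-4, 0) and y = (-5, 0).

max(|x_i - y_i|) = max(|-4 - (-5)|, |0 - 0|) = max(1, 0) = 1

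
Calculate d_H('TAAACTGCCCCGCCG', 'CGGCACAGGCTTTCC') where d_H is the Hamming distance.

Differing positions: 1, 2, 3, 4, 5, 6, 7, 8, 9, 11, 12, 13, 15. Hamming distance = 13.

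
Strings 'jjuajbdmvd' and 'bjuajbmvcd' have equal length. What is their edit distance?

Let D[i][j] be the edit distance between the first i characters of 'jjuajbdmvd' and the first j characters of 'bjuajbmvcd', with D[i][0] = i, D[0][j] = j, and D[i][j] = D[i-1][j-1] if the characters match, else 1 + min(D[i-1][j], D[i][j-1], D[i-1][j-1]). Filling the table (rows: prefixes of 'jjuajbdmvd', columns: prefixes of 'bjuajbmvcd'):
     ε  b  j  u  a  j  b  m  v  c  d
  ε  0  1  2  3  4  5  6  7  8  9 10
  j  1  1  1  2  3  4  5  6  7  8  9
  j  2  2  1  2  3  3  4  5  6  7  8
  u  3  3  2  1  2  3  4  5  6  7  8
  a  4  4  3  2  1  2  3  4  5  6  7
  j  5  5  4  3  2  1  2  3  4  5  6
  b  6  5  5  4  3  2  1  2  3  4  5
  d  7  6  6  5  4  3  2  2  3  4  4
  m  8  7  7  6  5  4  3  2  3  4  5
  v  9  8  8  7  6  5  4  3  2  3  4
  d 10  9  9  8  7  6  5  4  3  3  3
The bottom-right entry gives D[10][10] = 3, so no sequence of fewer than 3 edits works. Backtracking through the table gives one optimal edit sequence (3 edits):
  jjuajbdmvd → bjuajbdmvd (sub j→b @1)
  bjuajbdmvd → bjuajbmvd (del d @7)
  bjuajbmvd → bjuajbmvcd (ins c @9)
Edit distance = 3.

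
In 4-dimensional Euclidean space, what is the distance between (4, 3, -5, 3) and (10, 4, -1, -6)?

√(Σ(x_i - y_i)²) = √((4 - 10)² + (3 - 4)² + (-5 - (-1))² + (3 - (-6))²)
= √((-6)² + (-1)² + (-4)² + 9²) = √(36 + 1 + 16 + 81) = √134 ≈ 11.5758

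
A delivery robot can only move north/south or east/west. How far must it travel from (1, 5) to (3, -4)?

Σ|x_i - y_i| = |1 - 3| + |5 - (-4)| = 2 + 9 = 11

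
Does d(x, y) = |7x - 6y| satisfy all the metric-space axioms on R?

No. d fails symmetry: d(4, 1) = |7·4 - 6·1| = |22| = 22, but d(1, 4) = |7·1 - 6·4| = |-17| = 17. Since 22 ≠ 17, d(x,y) ≠ d(y,x) in general.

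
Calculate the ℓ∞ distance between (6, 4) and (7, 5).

max(|x_i - y_i|) = max(|6 - 7|, |4 - 5|) = max(1, 1) = 1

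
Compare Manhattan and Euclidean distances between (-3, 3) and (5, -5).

L1 = |-3 - 5| + |3 - (-5)| = 8 + 8 = 16
L2 = √(8² + 8²) = √128 ≈ 11.3137
L1 ≥ L2 always (equality iff movement is along one axis); L1 > L2 here.
Ratio L1/L2 = 16/√128 ≈ 1.4142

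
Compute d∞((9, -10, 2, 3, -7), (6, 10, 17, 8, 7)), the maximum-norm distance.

max(|x_i - y_i|) = max(|9 - 6|, |-10 - 10|, |2 - 17|, |3 - 8|, |-7 - 7|) = max(3, 20, 15, 5, 14) = 20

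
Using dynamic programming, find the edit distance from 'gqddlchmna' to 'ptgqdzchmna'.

Let D[i][j] be the edit distance between the first i characters of 'gqddlchmna' and the first j characters of 'ptgqdzchmna', with D[i][0] = i, D[0][j] = j, and D[i][j] = D[i-1][j-1] if the characters match, else 1 + min(D[i-1][j], D[i][j-1], D[i-1][j-1]). Filling the table (rows: prefixes of 'gqddlchmna', columns: prefixes of 'ptgqdzchmna'):
     ε  p  t  g  q  d  z  c  h  m  n  a
  ε  0  1  2  3  4  5  6  7  8  9 10 11
  g  1  1  2  2  3  4  5  6  7  8  9 10
  q  2  2  2  3  2  3  4  5  6  7  8  9
  d  3  3  3  3  3  2  3  4  5  6  7  8
  d  4  4  4  4  4  3  3  4  5  6  7  8
  l  5  5  5  5  5  4  4  4  5  6  7  8
  c  6  6  6  6  6  5  5  4  5  6  7  8
  h  7  7  7  7  7  6  6  5  4  5  6  7
  m  8  8  8  8  8  7  7  6  5  4  5  6
  n  9  9  9  9  9  8  8  7  6  5  4  5
  a 10 10 10 10 10  9  9  8  7  6  5  4
The bottom-right entry gives D[10][11] = 4, so no sequence of fewer than 4 edits works. Backtracking through the table gives one optimal edit sequence (4 edits):
  gqddlchmna → pgqddlchmna (ins p @1)
  pgqddlchmna → ptgqddlchmna (ins t @2)
  ptgqddlchmna → ptgqdlchmna (del d @5)
  ptgqdlchmna → ptgqdzchmna (sub l→z @6)
Edit distance = 4.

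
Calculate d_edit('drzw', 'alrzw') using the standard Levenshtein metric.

Let D[i][j] be the edit distance between the first i characters of 'drzw' and the first j characters of 'alrzw', with D[i][0] = i, D[0][j] = j, and D[i][j] = D[i-1][j-1] if the characters match, else 1 + min(D[i-1][j], D[i][j-1], D[i-1][j-1]). Filling the table (rows: prefixes of 'drzw', columns: prefixes of 'alrzw'):
     ε  a  l  r  z  w
  ε  0  1  2  3  4  5
  d  1  1  2  3  4  5
  r  2  2  2  2  3  4
  z  3  3  3  3  2  3
  w  4  4  4  4  3  2
The bottom-right entry gives D[4][5] = 2, so no sequence of fewer than 2 edits works. Backtracking through the table gives one optimal edit sequence (2 edits):
  drzw → adrzw (ins a @1)
  adrzw → alrzw (sub d→l @2)
Edit distance = 2.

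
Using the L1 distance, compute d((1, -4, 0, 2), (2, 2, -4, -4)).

Σ|x_i - y_i| = |1 - 2| + |-4 - 2| + |0 - (-4)| + |2 - (-4)| = 1 + 6 + 4 + 6 = 17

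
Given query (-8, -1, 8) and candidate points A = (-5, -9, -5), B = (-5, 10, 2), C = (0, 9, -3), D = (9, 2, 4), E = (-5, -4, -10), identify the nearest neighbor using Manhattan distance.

Distances: d(A) = 24, d(B) = 20, d(C) = 29, d(D) = 24, d(E) = 24. Nearest: B = (-5, 10, 2) with distance 20.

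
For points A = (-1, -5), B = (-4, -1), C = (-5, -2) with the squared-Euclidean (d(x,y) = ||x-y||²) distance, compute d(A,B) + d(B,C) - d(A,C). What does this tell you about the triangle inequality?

d(A,B) = 3² + 4² = 25, d(B,C) = 1² + 1² = 2, d(A,C) = 4² + 3² = 25.
d(A,B) + d(B,C) - d(A,C) = 25 + 2 - 25 = 27 - 25 = 2. This is ≥ 0, so the triangle inequality holds for these points.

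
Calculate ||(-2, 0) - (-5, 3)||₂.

√(Σ(x_i - y_i)²) = √((-2 - (-5))² + (0 - 3)²)
= √(3² + (-3)²) = √(9 + 9) = √18 ≈ 4.2426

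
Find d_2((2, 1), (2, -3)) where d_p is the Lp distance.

(Σ|x_i - y_i|^2)^(1/2) = (|2 - 2|^2 + |1 - (-3)|^2)^(1/2)
= (0^2 + 4^2)^(1/2) = (0 + 16)^(1/2) = (16)^(1/2) = 4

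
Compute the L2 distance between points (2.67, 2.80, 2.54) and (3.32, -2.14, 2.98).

(Σ|x_i - y_i|^2)^(1/2) = (|2.67 - 3.32|^2 + |2.8 - (-2.14)|^2 + |2.54 - 2.98|^2)^(1/2)
= (0.65^2 + 4.94^2 + 0.44^2)^(1/2) = (0.4225 + 24.4036 + 0.1936)^(1/2) = (25.0197)^(1/2) ≈ 5.002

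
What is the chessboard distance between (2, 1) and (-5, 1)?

max(|x_i - y_i|) = max(|2 - (-5)|, |1 - 1|) = max(7, 0) = 7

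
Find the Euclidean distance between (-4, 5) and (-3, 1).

√(Σ(x_i - y_i)²) = √((-4 - (-3))² + (5 - 1)²)
= √((-1)² + 4²) = √(1 + 16) = √17 ≈ 4.1231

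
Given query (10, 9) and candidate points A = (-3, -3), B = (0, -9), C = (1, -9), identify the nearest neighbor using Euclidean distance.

Distances: d(A) ≈ 17.6918, d(B) ≈ 20.5913, d(C) ≈ 20.1246. Nearest: A = (-3, -3) with distance 17.6918.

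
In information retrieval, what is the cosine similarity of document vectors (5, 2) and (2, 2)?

With u = (5, 2), v = (2, 2):
u·v = 5·2 + 2·2 = 10 + 4 = 14.
|u| = √(5² + 2²) = √29, |v| = √(2² + 2²) = √8, so |u||v| = √(29·8) = √232.
cos θ = (u·v)/(|u||v|) = 14/√232 ≈ 0.9191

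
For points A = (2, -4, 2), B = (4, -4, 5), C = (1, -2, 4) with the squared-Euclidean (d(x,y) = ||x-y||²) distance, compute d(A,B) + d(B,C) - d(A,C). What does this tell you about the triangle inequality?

d(A,B) = 2² + 0² + 3² = 13, d(B,C) = 3² + 2² + 1² = 14, d(A,C) = 1² + 2² + 2² = 9.
d(A,B) + d(B,C) - d(A,C) = 13 + 14 - 9 = 27 - 9 = 18. This is ≥ 0, so the triangle inequality holds for these points.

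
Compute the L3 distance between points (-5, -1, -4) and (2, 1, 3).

(Σ|x_i - y_i|^3)^(1/3) = (|-5 - 2|^3 + |-1 - 1|^3 + |-4 - 3|^3)^(1/3)
= (7^3 + 2^3 + 7^3)^(1/3) = (343 + 8 + 343)^(1/3) = (694)^(1/3) ≈ 8.8536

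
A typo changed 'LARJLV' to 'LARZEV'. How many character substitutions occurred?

Differing positions: 4, 5. Hamming distance = 2.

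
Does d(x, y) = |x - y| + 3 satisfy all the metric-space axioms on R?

No. d fails identity of indiscernibles (specifically d(x,x) = 0): d(4, 4) = |4 - 4| + 3 = 0 + 3 = 3 ≠ 0.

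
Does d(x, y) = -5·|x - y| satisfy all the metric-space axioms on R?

No. With c = -5 < 0, d fails non-negativity: d(6, 9) = -5·|6 - 9| = -5·3 = -15 < 0.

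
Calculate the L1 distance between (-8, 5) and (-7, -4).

Σ|x_i - y_i| = |-8 - (-7)| + |5 - (-4)| = 1 + 9 = 10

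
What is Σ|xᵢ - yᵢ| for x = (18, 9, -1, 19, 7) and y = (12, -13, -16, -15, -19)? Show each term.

Σ|x_i - y_i| = |18 - 12| + |9 - (-13)| + |-1 - (-16)| + |19 - (-15)| + |7 - (-19)| = 6 + 22 + 15 + 34 + 26 = 103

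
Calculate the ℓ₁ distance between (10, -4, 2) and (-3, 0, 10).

Σ|x_i - y_i| = |10 - (-3)| + |-4 - 0| + |2 - 10| = 13 + 4 + 8 = 25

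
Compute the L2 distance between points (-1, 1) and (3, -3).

(Σ|x_i - y_i|^2)^(1/2) = (|-1 - 3|^2 + |1 - (-3)|^2)^(1/2)
= (4^2 + 4^2)^(1/2) = (16 + 16)^(1/2) = (32)^(1/2) ≈ 5.6569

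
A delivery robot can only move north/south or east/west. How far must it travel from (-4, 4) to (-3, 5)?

Σ|x_i - y_i| = |-4 - (-3)| + |4 - 5| = 1 + 1 = 2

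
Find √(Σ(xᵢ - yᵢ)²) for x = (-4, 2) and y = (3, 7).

√(Σ(x_i - y_i)²) = √((-4 - 3)² + (2 - 7)²)
= √((-7)² + (-5)²) = √(49 + 25) = √74 ≈ 8.6023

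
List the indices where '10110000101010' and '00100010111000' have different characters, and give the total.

Differing positions: 1, 4, 7, 10, 13. Hamming distance = 5.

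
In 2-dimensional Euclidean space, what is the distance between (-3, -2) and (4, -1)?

√(Σ(x_i - y_i)²) = √((-3 - 4)² + (-2 - (-1))²)
= √((-7)² + (-1)²) = √(49 + 1) = √50 ≈ 7.0711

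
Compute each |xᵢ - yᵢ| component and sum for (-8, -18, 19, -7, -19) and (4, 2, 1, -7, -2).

Σ|x_i - y_i| = |-8 - 4| + |-18 - 2| + |19 - 1| + |-7 - (-7)| + |-19 - (-2)| = 12 + 20 + 18 + 0 + 17 = 67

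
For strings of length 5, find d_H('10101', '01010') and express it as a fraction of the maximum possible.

Differing positions: 1, 2, 3, 4, 5. Hamming distance = 5. The maximum possible Hamming distance for length-5 strings is 5, so d_H/5 = 5/5 = 1.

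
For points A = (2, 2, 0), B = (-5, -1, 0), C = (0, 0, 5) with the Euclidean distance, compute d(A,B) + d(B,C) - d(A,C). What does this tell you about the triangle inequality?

d(A,B) = √(7² + 3² + 0²) = √58 ≈ 7.6158, d(B,C) = √(5² + 1² + 5²) = √51 ≈ 7.1414, d(A,C) = √(2² + 2² + 5²) = √33 ≈ 5.7446.
d(A,B) + d(B,C) - d(A,C) = 7.6158 + 7.1414 - 5.7446 = 14.7572 - 5.7446 = 9.0126 (to 4 decimal places). This is ≥ 0, so the triangle inequality holds for these points.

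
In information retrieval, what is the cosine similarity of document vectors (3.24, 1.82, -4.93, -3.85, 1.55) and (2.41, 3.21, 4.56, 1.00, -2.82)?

With u = (3.24, 1.82, -4.93, -3.85, 1.55), v = (2.41, 3.21, 4.56, 1.00, -2.82):
u·v = 3.24·2.41 + 1.82·3.21 + (-4.93)·4.56 + (-3.85)·1 + 1.55·(-2.82) = 7.8084 + 5.8422 + (-22.4808) + (-3.85) + (-4.371) = -17.0512.
|u| = √(3.24² + 1.82² + (-4.93)² + (-3.85)² + 1.55²) = √(10.4976 + 3.3124 + 24.3049 + 14.8225 + 2.4025) = √55.3399, |v| = √(2.41² + 3.21² + 4.56² + 1² + (-2.82)²) = √(5.8081 + 10.3041 + 20.7936 + 1 + 7.9524) = √45.8582.
cos θ = (u·v)/(|u||v|) = -17.0512/(√55.3399·√45.8582) ≈ -0.3385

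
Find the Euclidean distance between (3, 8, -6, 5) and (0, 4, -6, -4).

√(Σ(x_i - y_i)²) = √((3 - 0)² + (8 - 4)² + (-6 - (-6))² + (5 - (-4))²)
= √(3² + 4² + 0² + 9²) = √(9 + 16 + 0 + 81) = √106 ≈ 10.2956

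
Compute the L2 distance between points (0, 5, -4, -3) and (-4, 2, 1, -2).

(Σ|x_i - y_i|^2)^(1/2) = (|0 - (-4)|^2 + |5 - 2|^2 + |-4 - 1|^2 + |-3 - (-2)|^2)^(1/2)
= (4^2 + 3^2 + 5^2 + 1^2)^(1/2) = (16 + 9 + 25 + 1)^(1/2) = (51)^(1/2) ≈ 7.1414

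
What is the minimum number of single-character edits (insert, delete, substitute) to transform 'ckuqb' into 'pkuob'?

Let D[i][j] be the edit distance between the first i characters of 'ckuqb' and the first j characters of 'pkuob', with D[i][0] = i, D[0][j] = j, and D[i][j] = D[i-1][j-1] if the characters match, else 1 + min(D[i-1][j], D[i][j-1], D[i-1][j-1]). Filling the table (rows: prefixes of 'ckuqb', columns: prefixes of 'pkuob'):
     ε  p  k  u  o  b
  ε  0  1  2  3  4  5
  c  1  1  2  3  4  5
  k  2  2  1  2  3  4
  u  3  3  2  1  2  3
  q  4  4  3  2  2  3
  b  5  5  4  3  3  2
The bottom-right entry gives D[5][5] = 2, so no sequence of fewer than 2 edits works. Backtracking through the table gives one optimal edit sequence (2 edits):
  ckuqb → pkuqb (sub c→p @1)
  pkuqb → pkuob (sub q→o @4)
Edit distance = 2.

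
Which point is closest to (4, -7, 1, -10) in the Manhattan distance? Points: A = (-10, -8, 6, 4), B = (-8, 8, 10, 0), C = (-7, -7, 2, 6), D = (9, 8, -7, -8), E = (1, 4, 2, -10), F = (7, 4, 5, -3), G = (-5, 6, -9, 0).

Distances: d(A) = 34, d(B) = 46, d(C) = 28, d(D) = 30, d(E) = 15, d(F) = 25, d(G) = 42. Nearest: E = (1, 4, 2, -10) with distance 15.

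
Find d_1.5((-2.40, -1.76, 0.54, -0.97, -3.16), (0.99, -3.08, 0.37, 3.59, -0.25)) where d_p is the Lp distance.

(Σ|x_i - y_i|^1.5)^(1/1.5) = (|-2.4 - 0.99|^1.5 + |-1.76 - (-3.08)|^1.5 + |0.54 - 0.37|^1.5 + |-0.97 - 3.59|^1.5 + |-3.16 - (-0.25)|^1.5)^(1/1.5)
= (3.39^1.5 + 1.32^1.5 + 0.17^1.5 + 4.56^1.5 + 2.91^1.5)^(1/1.5) ≈ (6.2417 + 1.5166 + 0.0701 + 9.7375 + 4.9641)^(1/1.5) = (22.53)^(1/1.5) ≈ 7.977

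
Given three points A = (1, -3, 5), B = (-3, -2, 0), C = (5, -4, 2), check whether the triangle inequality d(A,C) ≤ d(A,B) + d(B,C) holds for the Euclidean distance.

d(A,B) = √(4² + 1² + 5²) = √42 ≈ 6.4807, d(B,C) = √(8² + 2² + 2²) = √72 ≈ 8.4853, d(A,C) = √(4² + 1² + 3²) = √26 ≈ 5.099.
d(A,C) ≈ 5.099 ≤ 6.4807 + 8.4853 = 14.966. Triangle inequality is satisfied.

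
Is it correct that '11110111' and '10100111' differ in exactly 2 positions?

Differing positions: 2, 4. Hamming distance = 2, so the claim is true.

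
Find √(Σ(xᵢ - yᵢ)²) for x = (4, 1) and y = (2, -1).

√(Σ(x_i - y_i)²) = √((4 - 2)² + (1 - (-1))²)
= √(2² + 2²) = √(4 + 4) = √8 ≈ 2.8284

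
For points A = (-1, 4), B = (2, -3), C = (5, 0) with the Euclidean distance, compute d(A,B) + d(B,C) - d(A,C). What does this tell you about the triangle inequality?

d(A,B) = √(3² + 7²) = √58 ≈ 7.6158, d(B,C) = √(3² + 3²) = √18 ≈ 4.2426, d(A,C) = √(6² + 4²) = √52 ≈ 7.2111.
d(A,B) + d(B,C) - d(A,C) = 7.6158 + 4.2426 - 7.2111 = 11.8584 - 7.2111 = 4.6473 (to 4 decimal places). This is ≥ 0, so the triangle inequality holds for these points.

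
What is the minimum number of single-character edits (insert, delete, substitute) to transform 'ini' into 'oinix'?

Let D[i][j] be the edit distance between the first i characters of 'ini' and the first j characters of 'oinix', with D[i][0] = i, D[0][j] = j, and D[i][j] = D[i-1][j-1] if the characters match, else 1 + min(D[i-1][j], D[i][j-1], D[i-1][j-1]). Filling the table (rows: prefixes of 'ini', columns: prefixes of 'oinix'):
     ε  o  i  n  i  x
  ε  0  1  2  3  4  5
  i  1  1  1  2  3  4
  n  2  2  2  1  2  3
  i  3  3  2  2  1  2
The bottom-right entry gives D[3][5] = 2, so no sequence of fewer than 2 edits works. Backtracking through the table gives one optimal edit sequence (2 edits):
  ini → oini (ins o @1)
  oini → oinix (ins x @5)
Edit distance = 2.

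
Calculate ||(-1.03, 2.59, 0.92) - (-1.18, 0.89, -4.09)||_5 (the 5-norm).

(Σ|x_i - y_i|^5)^(1/5) = (|-1.03 - (-1.18)|^5 + |2.59 - 0.89|^5 + |0.92 - (-4.09)|^5)^(1/5)
= (0.15^5 + 1.7^5 + 5.01^5)^(1/5) ≈ (0.0001 + 14.1986 + 3156.3753)^(1/5) = (3170.574)^(1/5) ≈ 5.0145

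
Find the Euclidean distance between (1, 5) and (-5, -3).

√(Σ(x_i - y_i)²) = √((1 - (-5))² + (5 - (-3))²)
= √(6² + 8²) = √(36 + 64) = √100 = 10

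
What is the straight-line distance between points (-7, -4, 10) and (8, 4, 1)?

√(Σ(x_i - y_i)²) = √((-7 - 8)² + (-4 - 4)² + (10 - 1)²)
= √((-15)² + (-8)² + 9²) = √(225 + 64 + 81) = √370 ≈ 19.2354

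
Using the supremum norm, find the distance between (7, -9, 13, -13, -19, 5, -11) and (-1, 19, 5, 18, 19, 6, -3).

max(|x_i - y_i|) = max(|7 - (-1)|, |-9 - 19|, |13 - 5|, |-13 - 18|, |-19 - 19|, |5 - 6|, |-11 - (-3)|) = max(8, 28, 8, 31, 38, 1, 8) = 38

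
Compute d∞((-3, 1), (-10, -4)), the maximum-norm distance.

max(|x_i - y_i|) = max(|-3 - (-10)|, |1 - (-4)|) = max(7, 5) = 7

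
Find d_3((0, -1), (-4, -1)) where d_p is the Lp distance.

(Σ|x_i - y_i|^3)^(1/3) = (|0 - (-4)|^3 + |-1 - (-1)|^3)^(1/3)
= (4^3 + 0^3)^(1/3) = (64 + 0)^(1/3) = (64)^(1/3) = 4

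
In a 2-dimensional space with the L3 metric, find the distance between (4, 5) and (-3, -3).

(Σ|x_i - y_i|^3)^(1/3) = (|4 - (-3)|^3 + |5 - (-3)|^3)^(1/3)
= (7^3 + 8^3)^(1/3) = (343 + 512)^(1/3) = (855)^(1/3) ≈ 9.4912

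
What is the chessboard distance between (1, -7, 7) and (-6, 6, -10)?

max(|x_i - y_i|) = max(|1 - (-6)|, |-7 - 6|, |7 - (-10)|) = max(7, 13, 17) = 17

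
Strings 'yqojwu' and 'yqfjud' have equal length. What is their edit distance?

Let D[i][j] be the edit distance between the first i characters of 'yqojwu' and the first j characters of 'yqfjud', with D[i][0] = i, D[0][j] = j, and D[i][j] = D[i-1][j-1] if the characters match, else 1 + min(D[i-1][j], D[i][j-1], D[i-1][j-1]). Filling the table (rows: prefixes of 'yqojwu', columns: prefixes of 'yqfjud'):
     ε  y  q  f  j  u  d
  ε  0  1  2  3  4  5  6
  y  1  0  1  2  3  4  5
  q  2  1  0  1  2  3  4
  o  3  2  1  1  2  3  4
  j  4  3  2  2  1  2  3
  w  5  4  3  3  2  2  3
  u  6  5  4  4  3  2  3
The bottom-right entry gives D[6][6] = 3, so no sequence of fewer than 3 edits works. Backtracking through the table gives one optimal edit sequence (3 edits):
  yqojwu → yqfjwu (sub o→f @3)
  yqfjwu → yqfjuu (sub w→u @5)
  yqfjuu → yqfjud (sub u→d @6)
Edit distance = 3.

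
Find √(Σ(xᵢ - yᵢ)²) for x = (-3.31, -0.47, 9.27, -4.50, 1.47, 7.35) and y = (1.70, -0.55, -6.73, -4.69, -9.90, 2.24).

√(Σ(x_i - y_i)²) = √((-3.31 - 1.7)² + (-0.47 - (-0.55))² + (9.27 - (-6.73))² + (-4.5 - (-4.69))² + (1.47 - (-9.9))² + (7.35 - 2.24)²)
= √((-5.01)² + 0.08² + 16² + 0.19² + 11.37² + 5.11²) = √(25.1001 + 0.0064 + 256 + 0.0361 + 129.2769 + 26.1121) = √436.5316 ≈ 20.8933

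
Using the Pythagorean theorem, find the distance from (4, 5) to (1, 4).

√(Σ(x_i - y_i)²) = √((4 - 1)² + (5 - 4)²)
= √(3² + 1²) = √(9 + 1) = √10 ≈ 3.1623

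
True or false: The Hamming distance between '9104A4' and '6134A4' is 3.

Differing positions: 1, 3. Hamming distance = 2, so the claim that d_H = 3 is false.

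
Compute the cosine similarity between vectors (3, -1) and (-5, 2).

With u = (3, -1), v = (-5, 2):
u·v = 3·(-5) + (-1)·2 = (-15) + (-2) = -17.
|u| = √(3² + (-1)²) = √10, |v| = √((-5)² + 2²) = √29, so |u||v| = √(10·29) = √290.
cos θ = (u·v)/(|u||v|) = -17/√290 ≈ -0.9983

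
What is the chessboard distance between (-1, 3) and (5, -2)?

max(|x_i - y_i|) = max(|-1 - 5|, |3 - (-2)|) = max(6, 5) = 6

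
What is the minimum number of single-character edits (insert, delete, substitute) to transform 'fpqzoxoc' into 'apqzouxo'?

Let D[i][j] be the edit distance between the first i characters of 'fpqzoxoc' and the first j characters of 'apqzouxo', with D[i][0] = i, D[0][j] = j, and D[i][j] = D[i-1][j-1] if the characters match, else 1 + min(D[i-1][j], D[i][j-1], D[i-1][j-1]). Filling the table (rows: prefixes of 'fpqzoxoc', columns: prefixes of 'apqzouxo'):
     ε  a  p  q  z  o  u  x  o
  ε  0  1  2  3  4  5  6  7  8
  f  1  1  2  3  4  5  6  7  8
  p  2  2  1  2  3  4  5  6  7
  q  3  3  2  1  2  3  4  5  6
  z  4  4  3  2  1  2  3  4  5
  o  5  5  4  3  2  1  2  3  4
  x  6  6  5  4  3  2  2  2  3
  o  7  7  6  5  4  3  3  3  2
  c  8  8  7  6  5  4  4  4  3
The bottom-right entry gives D[8][8] = 3, so no sequence of fewer than 3 edits works. Backtracking through the table gives one optimal edit sequence (3 edits):
  fpqzoxoc → apqzoxoc (sub f→a @1)
  apqzoxoc → apqzouxoc (ins u @6)
  apqzouxoc → apqzouxo (del c @9)
Edit distance = 3.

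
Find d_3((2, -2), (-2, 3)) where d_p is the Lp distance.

(Σ|x_i - y_i|^3)^(1/3) = (|2 - (-2)|^3 + |-2 - 3|^3)^(1/3)
= (4^3 + 5^3)^(1/3) = (64 + 125)^(1/3) = (189)^(1/3) ≈ 5.7388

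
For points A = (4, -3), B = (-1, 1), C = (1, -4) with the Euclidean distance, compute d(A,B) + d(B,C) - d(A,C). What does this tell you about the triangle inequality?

d(A,B) = √(5² + 4²) = √41 ≈ 6.4031, d(B,C) = √(2² + 5²) = √29 ≈ 5.3852, d(A,C) = √(3² + 1²) = √10 ≈ 3.1623.
d(A,B) + d(B,C) - d(A,C) = 6.4031 + 5.3852 - 3.1623 = 11.7883 - 3.1623 = 8.626 (to 4 decimal places). This is ≥ 0, so the triangle inequality holds for these points.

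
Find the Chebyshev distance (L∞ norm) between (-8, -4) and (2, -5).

max(|x_i - y_i|) = max(|-8 - 2|, |-4 - (-5)|) = max(10, 1) = 10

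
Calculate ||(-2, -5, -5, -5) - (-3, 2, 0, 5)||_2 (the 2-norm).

(Σ|x_i - y_i|^2)^(1/2) = (|-2 - (-3)|^2 + |-5 - 2|^2 + |-5 - 0|^2 + |-5 - 5|^2)^(1/2)
= (1^2 + 7^2 + 5^2 + 10^2)^(1/2) = (1 + 49 + 25 + 100)^(1/2) = (175)^(1/2) ≈ 13.2288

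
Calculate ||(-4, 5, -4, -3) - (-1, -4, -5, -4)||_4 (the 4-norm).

(Σ|x_i - y_i|^4)^(1/4) = (|-4 - (-1)|^4 + |5 - (-4)|^4 + |-4 - (-5)|^4 + |-3 - (-4)|^4)^(1/4)
= (3^4 + 9^4 + 1^4 + 1^4)^(1/4) = (81 + 6561 + 1 + 1)^(1/4) = (6644)^(1/4) ≈ 9.0283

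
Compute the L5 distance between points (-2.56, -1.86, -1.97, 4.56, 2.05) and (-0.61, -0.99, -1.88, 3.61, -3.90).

(Σ|x_i - y_i|^5)^(1/5) = (|-2.56 - (-0.61)|^5 + |-1.86 - (-0.99)|^5 + |-1.97 - (-1.88)|^5 + |4.56 - 3.61|^5 + |2.05 - (-3.9)|^5)^(1/5)
= (1.95^5 + 0.87^5 + 0.09^5 + 0.95^5 + 5.95^5)^(1/5) ≈ (28.1951 + 0.4984 + 0 + 0.7738 + 7457.3552)^(1/5) = (7486.8225)^(1/5) ≈ 5.9547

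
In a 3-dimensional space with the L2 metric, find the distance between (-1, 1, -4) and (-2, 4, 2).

(Σ|x_i - y_i|^2)^(1/2) = (|-1 - (-2)|^2 + |1 - 4|^2 + |-4 - 2|^2)^(1/2)
= (1^2 + 3^2 + 6^2)^(1/2) = (1 + 9 + 36)^(1/2) = (46)^(1/2) ≈ 6.7823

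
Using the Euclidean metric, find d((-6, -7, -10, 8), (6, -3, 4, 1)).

√(Σ(x_i - y_i)²) = √((-6 - 6)² + (-7 - (-3))² + (-10 - 4)² + (8 - 1)²)
= √((-12)² + (-4)² + (-14)² + 7²) = √(144 + 16 + 196 + 49) = √405 ≈ 20.1246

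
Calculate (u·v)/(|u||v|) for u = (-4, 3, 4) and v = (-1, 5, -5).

With u = (-4, 3, 4), v = (-1, 5, -5):
u·v = (-4)·(-1) + 3·5 + 4·(-5) = 4 + 15 + (-20) = -1.
|u| = √((-4)² + 3² + 4²) = √41, |v| = √((-1)² + 5² + (-5)²) = √51, so |u||v| = √(41·51) = √2091.
cos θ = (u·v)/(|u||v|) = -1/√2091 ≈ -0.0219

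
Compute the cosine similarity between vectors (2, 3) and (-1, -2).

With u = (2, 3), v = (-1, -2):
u·v = 2·(-1) + 3·(-2) = (-2) + (-6) = -8.
|u| = √(2² + 3²) = √13, |v| = √((-1)² + (-2)²) = √5, so |u||v| = √(13·5) = √65.
cos θ = (u·v)/(|u||v|) = -8/√65 ≈ -0.9923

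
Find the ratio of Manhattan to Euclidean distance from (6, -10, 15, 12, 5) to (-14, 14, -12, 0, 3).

L1 = |6 - (-14)| + |-10 - 14| + |15 - (-12)| + |12 - 0| + |5 - 3| = 20 + 24 + 27 + 12 + 2 = 85
L2 = √(20² + 24² + 27² + 12² + 2²) = √1853 ≈ 43.0465
L1 ≥ L2 always (equality iff movement is along one axis); L1 > L2 here.
Ratio L1/L2 = 85/√1853 ≈ 1.9746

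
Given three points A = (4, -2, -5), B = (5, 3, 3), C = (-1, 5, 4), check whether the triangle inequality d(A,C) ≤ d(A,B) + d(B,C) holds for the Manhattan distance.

d(A,B) = 1 + 5 + 8 = 14, d(B,C) = 6 + 2 + 1 = 9, d(A,C) = 5 + 7 + 9 = 21.
d(A,C) = 21 ≤ 14 + 9 = 23. Triangle inequality is satisfied.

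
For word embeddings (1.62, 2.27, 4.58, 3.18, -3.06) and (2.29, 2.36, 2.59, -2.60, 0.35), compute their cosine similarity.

With u = (1.62, 2.27, 4.58, 3.18, -3.06), v = (2.29, 2.36, 2.59, -2.60, 0.35):
u·v = 1.62·2.29 + 2.27·2.36 + 4.58·2.59 + 3.18·(-2.6) + (-3.06)·0.35 = 3.7098 + 5.3572 + 11.8622 + (-8.268) + (-1.071) = 11.5902.
|u| = √(1.62² + 2.27² + 4.58² + 3.18² + (-3.06)²) = √(2.6244 + 5.1529 + 20.9764 + 10.1124 + 9.3636) = √48.2297, |v| = √(2.29² + 2.36² + 2.59² + (-2.6)² + 0.35²) = √(5.2441 + 5.5696 + 6.7081 + 6.76 + 0.1225) = √24.4043.
cos θ = (u·v)/(|u||v|) = 11.5902/(√48.2297·√24.4043) ≈ 0.3378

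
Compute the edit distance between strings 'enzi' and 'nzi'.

Let D[i][j] be the edit distance between the first i characters of 'enzi' and the first j characters of 'nzi', with D[i][0] = i, D[0][j] = j, and D[i][j] = D[i-1][j-1] if the characters match, else 1 + min(D[i-1][j], D[i][j-1], D[i-1][j-1]). Filling the table (rows: prefixes of 'enzi', columns: prefixes of 'nzi'):
     ε  n  z  i
  ε  0  1  2  3
  e  1  1  2  3
  n  2  1  2  3
  z  3  2  1  2
  i  4  3  2  1
The bottom-right entry gives D[4][3] = 1, so no sequence of fewer than 1 edit works. Backtracking through the table gives one optimal edit sequence (1 edit):
  enzi → nzi (del e @1)
Edit distance = 1.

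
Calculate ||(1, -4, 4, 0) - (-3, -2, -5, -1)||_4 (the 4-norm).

(Σ|x_i - y_i|^4)^(1/4) = (|1 - (-3)|^4 + |-4 - (-2)|^4 + |4 - (-5)|^4 + |0 - (-1)|^4)^(1/4)
= (4^4 + 2^4 + 9^4 + 1^4)^(1/4) = (256 + 16 + 6561 + 1)^(1/4) = (6834)^(1/4) ≈ 9.0922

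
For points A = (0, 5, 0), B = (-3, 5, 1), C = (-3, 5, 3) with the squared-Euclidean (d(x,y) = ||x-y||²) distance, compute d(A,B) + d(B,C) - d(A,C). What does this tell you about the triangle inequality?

d(A,B) = 3² + 0² + 1² = 10, d(B,C) = 0² + 0² + 2² = 4, d(A,C) = 3² + 0² + 3² = 18.
d(A,B) + d(B,C) - d(A,C) = 10 + 4 - 18 = 14 - 18 = -4. This is < 0, so the triangle inequality FAILS for these points (squared-Euclidean is not a metric).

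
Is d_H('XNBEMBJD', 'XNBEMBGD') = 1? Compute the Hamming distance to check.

Differing positions: 7. Hamming distance = 1, so the claim is true.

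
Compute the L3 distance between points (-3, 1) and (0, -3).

(Σ|x_i - y_i|^3)^(1/3) = (|-3 - 0|^3 + |1 - (-3)|^3)^(1/3)
= (3^3 + 4^3)^(1/3) = (27 + 64)^(1/3) = (91)^(1/3) ≈ 4.4979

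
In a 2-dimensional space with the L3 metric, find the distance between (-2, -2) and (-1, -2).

(Σ|x_i - y_i|^3)^(1/3) = (|-2 - (-1)|^3 + |-2 - (-2)|^3)^(1/3)
= (1^3 + 0^3)^(1/3) = (1 + 0)^(1/3) = (1)^(1/3) = 1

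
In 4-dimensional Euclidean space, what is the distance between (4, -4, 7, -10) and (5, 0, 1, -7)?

√(Σ(x_i - y_i)²) = √((4 - 5)² + (-4 - 0)² + (7 - 1)² + (-10 - (-7))²)
= √((-1)² + (-4)² + 6² + (-3)²) = √(1 + 16 + 36 + 9) = √62 ≈ 7.874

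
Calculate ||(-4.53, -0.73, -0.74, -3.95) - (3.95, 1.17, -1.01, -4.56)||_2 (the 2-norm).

(Σ|x_i - y_i|^2)^(1/2) = (|-4.53 - 3.95|^2 + |-0.73 - 1.17|^2 + |-0.74 - (-1.01)|^2 + |-3.95 - (-4.56)|^2)^(1/2)
= (8.48^2 + 1.9^2 + 0.27^2 + 0.61^2)^(1/2) = (71.9104 + 3.61 + 0.0729 + 0.3721)^(1/2) = (75.9654)^(1/2) ≈ 8.7158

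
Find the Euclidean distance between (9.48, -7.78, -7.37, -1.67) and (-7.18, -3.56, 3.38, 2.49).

√(Σ(x_i - y_i)²) = √((9.48 - (-7.18))² + (-7.78 - (-3.56))² + (-7.37 - 3.38)² + (-1.67 - 2.49)²)
= √(16.66² + (-4.22)² + (-10.75)² + (-4.16)²) = √(277.5556 + 17.8084 + 115.5625 + 17.3056) = √428.2321 ≈ 20.6938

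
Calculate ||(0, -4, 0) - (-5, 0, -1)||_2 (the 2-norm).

(Σ|x_i - y_i|^2)^(1/2) = (|0 - (-5)|^2 + |-4 - 0|^2 + |0 - (-1)|^2)^(1/2)
= (5^2 + 4^2 + 1^2)^(1/2) = (25 + 16 + 1)^(1/2) = (42)^(1/2) ≈ 6.4807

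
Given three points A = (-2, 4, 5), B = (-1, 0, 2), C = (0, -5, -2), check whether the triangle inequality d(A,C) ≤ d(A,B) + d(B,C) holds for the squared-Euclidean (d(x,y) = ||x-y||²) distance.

d(A,B) = 1² + 4² + 3² = 26, d(B,C) = 1² + 5² + 4² = 42, d(A,C) = 2² + 9² + 7² = 134.
d(A,C) = 134 > 26 + 42 = 68. Triangle inequality is VIOLATED. (Squared-Euclidean is not a metric — this is a counterexample.)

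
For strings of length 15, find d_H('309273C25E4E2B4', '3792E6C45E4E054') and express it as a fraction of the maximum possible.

Differing positions: 2, 5, 6, 8, 13, 14. Hamming distance = 6. The maximum possible Hamming distance for length-15 strings is 15, so d_H/15 = 6/15 = 0.4.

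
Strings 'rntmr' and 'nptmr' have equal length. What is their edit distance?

Let D[i][j] be the edit distance between the first i characters of 'rntmr' and the first j characters of 'nptmr', with D[i][0] = i, D[0][j] = j, and D[i][j] = D[i-1][j-1] if the characters match, else 1 + min(D[i-1][j], D[i][j-1], D[i-1][j-1]). Filling the table (rows: prefixes of 'rntmr', columns: prefixes of 'nptmr'):
     ε  n  p  t  m  r
  ε  0  1  2  3  4  5
  r  1  1  2  3  4  4
  n  2  1  2  3  4  5
  t  3  2  2  2  3  4
  m  4  3  3  3  2  3
  r  5  4  4  4  3  2
The bottom-right entry gives D[5][5] = 2, so no sequence of fewer than 2 edits works. Backtracking through the table gives one optimal edit sequence (2 edits):
  rntmr → nntmr (sub r→n @1)
  nntmr → nptmr (sub n→p @2)
Edit distance = 2.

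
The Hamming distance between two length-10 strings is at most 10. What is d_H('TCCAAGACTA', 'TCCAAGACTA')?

Differing positions: none. Hamming distance = 0. The maximum possible Hamming distance for length-10 strings is 10, so d_H/10 = 0/10 = 0.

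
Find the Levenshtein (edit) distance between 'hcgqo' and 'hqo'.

Let D[i][j] be the edit distance between the first i characters of 'hcgqo' and the first j characters of 'hqo', with D[i][0] = i, D[0][j] = j, and D[i][j] = D[i-1][j-1] if the characters match, else 1 + min(D[i-1][j], D[i][j-1], D[i-1][j-1]). Filling the table (rows: prefixes of 'hcgqo', columns: prefixes of 'hqo'):
     ε  h  q  o
  ε  0  1  2  3
  h  1  0  1  2
  c  2  1  1  2
  g  3  2  2  2
  q  4  3  2  3
  o  5  4  3  2
The bottom-right entry gives D[5][3] = 2, so no sequence of fewer than 2 edits works. Backtracking through the table gives one optimal edit sequence (2 edits):
  hcgqo → hgqo (del c @2)
  hgqo → hqo (del g @2)
Edit distance = 2.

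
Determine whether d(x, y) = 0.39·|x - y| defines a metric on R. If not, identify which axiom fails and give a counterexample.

Yes. Since |x - y| is a metric on R and 0.39 > 0, the positive scalar multiple 0.39·|x - y| is also a metric: scaling by a positive constant preserves non-negativity, identity (d=0 ⟺ |x-y|=0 ⟺ x=y), symmetry, and the triangle inequality.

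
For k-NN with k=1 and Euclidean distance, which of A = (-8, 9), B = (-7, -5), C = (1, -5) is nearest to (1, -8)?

Distances: d(A) ≈ 19.2354, d(B) ≈ 8.544, d(C) = 3. Nearest: C = (1, -5) with distance 3.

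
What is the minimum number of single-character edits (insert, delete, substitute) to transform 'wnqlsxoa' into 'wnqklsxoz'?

Let D[i][j] be the edit distance between the first i characters of 'wnqlsxoa' and the first j characters of 'wnqklsxoz', with D[i][0] = i, D[0][j] = j, and D[i][j] = D[i-1][j-1] if the characters match, else 1 + min(D[i-1][j], D[i][j-1], D[i-1][j-1]). Filling the table (rows: prefixes of 'wnqlsxoa', columns: prefixes of 'wnqklsxoz'):
     ε  w  n  q  k  l  s  x  o  z
  ε  0  1  2  3  4  5  6  7  8  9
  w  1  0  1  2  3  4  5  6  7  8
  n  2  1  0  1  2  3  4  5  6  7
  q  3  2  1  0  1  2  3  4  5  6
  l  4  3  2  1  1  1  2  3  4  5
  s  5  4  3  2  2  2  1  2  3  4
  x  6  5  4  3  3  3  2  1  2  3
  o  7  6  5  4  4  4  3  2  1  2
  a  8  7  6  5  5  5  4  3  2  2
The bottom-right entry gives D[8][9] = 2, so no sequence of fewer than 2 edits works. Backtracking through the table gives one optimal edit sequence (2 edits):
  wnqlsxoa → wnqklsxoa (ins k @4)
  wnqklsxoa → wnqklsxoz (sub a→z @9)
Edit distance = 2.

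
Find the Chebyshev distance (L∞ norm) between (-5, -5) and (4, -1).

max(|x_i - y_i|) = max(|-5 - 4|, |-5 - (-1)|) = max(9, 4) = 9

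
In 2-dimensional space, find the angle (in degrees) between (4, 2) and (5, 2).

With u = (4, 2), v = (5, 2):
u·v = 4·5 + 2·2 = 20 + 4 = 24.
|u| = √(4² + 2²) = √20, |v| = √(5² + 2²) = √29, so |u||v| = √(20·29) = √580.
cos θ = (u·v)/(|u||v|) = 24/√580 ≈ 0.996546
θ = arccos(0.996546) ≈ 4.76°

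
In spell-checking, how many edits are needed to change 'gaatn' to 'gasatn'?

Let D[i][j] be the edit distance between the first i characters of 'gaatn' and the first j characters of 'gasatn', with D[i][0] = i, D[0][j] = j, and D[i][j] = D[i-1][j-1] if the characters match, else 1 + min(D[i-1][j], D[i][j-1], D[i-1][j-1]). Filling the table (rows: prefixes of 'gaatn', columns: prefixes of 'gasatn'):
     ε  g  a  s  a  t  n
  ε  0  1  2  3  4  5  6
  g  1  0  1  2  3  4  5
  a  2  1  0  1  2  3  4
  a  3  2  1  1  1  2  3
  t  4  3  2  2  2  1  2
  n  5  4  3  3  3  2  1
The bottom-right entry gives D[5][6] = 1, so no sequence of fewer than 1 edit works. Backtracking through the table gives one optimal edit sequence (1 edit):
  gaatn → gasatn (ins s @3)
Edit distance = 1.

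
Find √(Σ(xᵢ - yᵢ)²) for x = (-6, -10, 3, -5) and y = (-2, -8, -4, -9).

√(Σ(x_i - y_i)²) = √((-6 - (-2))² + (-10 - (-8))² + (3 - (-4))² + (-5 - (-9))²)
= √((-4)² + (-2)² + 7² + 4²) = √(16 + 4 + 49 + 16) = √85 ≈ 9.2195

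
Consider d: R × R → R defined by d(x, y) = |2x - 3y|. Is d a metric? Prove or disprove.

No. d fails symmetry: d(2, 4) = |2·2 - 3·4| = |-8| = 8, but d(4, 2) = |2·4 - 3·2| = |2| = 2. Since 8 ≠ 2, d(x,y) ≠ d(y,x) in general.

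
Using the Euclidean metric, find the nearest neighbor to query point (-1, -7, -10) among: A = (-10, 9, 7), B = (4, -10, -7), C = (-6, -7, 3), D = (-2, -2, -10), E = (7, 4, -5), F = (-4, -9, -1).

Distances: d(A) ≈ 25.02, d(B) ≈ 6.5574, d(C) ≈ 13.9284, d(D) ≈ 5.099, d(E) ≈ 14.4914, d(F) ≈ 9.6954. Nearest: D = (-2, -2, -10) with distance 5.099.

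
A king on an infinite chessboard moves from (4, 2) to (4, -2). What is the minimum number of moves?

max(|x_i - y_i|) = max(|4 - 4|, |2 - (-2)|) = max(0, 4) = 4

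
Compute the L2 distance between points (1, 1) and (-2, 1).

(Σ|x_i - y_i|^2)^(1/2) = (|1 - (-2)|^2 + |1 - 1|^2)^(1/2)
= (3^2 + 0^2)^(1/2) = (9 + 0)^(1/2) = (9)^(1/2) = 3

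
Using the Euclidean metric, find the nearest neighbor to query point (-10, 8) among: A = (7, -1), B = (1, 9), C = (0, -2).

Distances: d(A) ≈ 19.2354, d(B) ≈ 11.0454, d(C) ≈ 14.1421. Nearest: B = (1, 9) with distance 11.0454.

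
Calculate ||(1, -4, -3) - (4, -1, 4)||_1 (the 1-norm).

Σ|x_i - y_i| = |1 - 4| + |-4 - (-1)| + |-3 - 4| = 3 + 3 + 7 = 13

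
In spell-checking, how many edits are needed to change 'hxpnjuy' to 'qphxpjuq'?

Let D[i][j] be the edit distance between the first i characters of 'hxpnjuy' and the first j characters of 'qphxpjuq', with D[i][0] = i, D[0][j] = j, and D[i][j] = D[i-1][j-1] if the characters match, else 1 + min(D[i-1][j], D[i][j-1], D[i-1][j-1]). Filling the table (rows: prefixes of 'hxpnjuy', columns: prefixes of 'qphxpjuq'):
     ε  q  p  h  x  p  j  u  q
  ε  0  1  2  3  4  5  6  7  8
  h  1  1  2  2  3  4  5  6  7
  x  2  2  2  3  2  3  4  5  6
  p  3  3  2  3  3  2  3  4  5
  n  4  4  3  3  4  3  3  4  5
  j  5  5  4  4  4  4  3  4  5
  u  6  6  5  5  5  5  4  3  4
  y  7  7  6  6  6  6  5  4  4
The bottom-right entry gives D[7][8] = 4, so no sequence of fewer than 4 edits works. Backtracking through the table gives one optimal edit sequence (4 edits):
  hxpnjuy → qhxpnjuy (ins q @1)
  qhxpnjuy → qphxpnjuy (ins p @2)
  qphxpnjuy → qphxpjuy (del n @6)
  qphxpjuy → qphxpjuq (sub y→q @8)
Edit distance = 4.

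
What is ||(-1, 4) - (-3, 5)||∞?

max(|x_i - y_i|) = max(|-1 - (-3)|, |4 - 5|) = max(2, 1) = 2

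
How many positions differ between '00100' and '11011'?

Differing positions: 1, 2, 3, 4, 5. Hamming distance = 5.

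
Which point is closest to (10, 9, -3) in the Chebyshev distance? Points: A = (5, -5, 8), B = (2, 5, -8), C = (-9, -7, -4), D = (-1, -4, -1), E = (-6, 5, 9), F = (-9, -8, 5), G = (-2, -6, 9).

Distances: d(A) = 14, d(B) = 8, d(C) = 19, d(D) = 13, d(E) = 16, d(F) = 19, d(G) = 15. Nearest: B = (2, 5, -8) with distance 8.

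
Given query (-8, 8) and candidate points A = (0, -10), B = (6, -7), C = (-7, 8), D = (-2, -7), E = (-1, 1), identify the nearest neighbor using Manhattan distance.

Distances: d(A) = 26, d(B) = 29, d(C) = 1, d(D) = 21, d(E) = 14. Nearest: C = (-7, 8) with distance 1.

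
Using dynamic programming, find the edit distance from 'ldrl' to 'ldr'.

Let D[i][j] be the edit distance between the first i characters of 'ldrl' and the first j characters of 'ldr', with D[i][0] = i, D[0][j] = j, and D[i][j] = D[i-1][j-1] if the characters match, else 1 + min(D[i-1][j], D[i][j-1], D[i-1][j-1]). Filling the table (rows: prefixes of 'ldrl', columns: prefixes of 'ldr'):
     ε  l  d  r
  ε  0  1  2  3
  l  1  0  1  2
  d  2  1  0  1
  r  3  2  1  0
  l  4  3  2  1
The bottom-right entry gives D[4][3] = 1, so no sequence of fewer than 1 edit works. Backtracking through the table gives one optimal edit sequence (1 edit):
  ldrl → ldr (del l @4)
Edit distance = 1.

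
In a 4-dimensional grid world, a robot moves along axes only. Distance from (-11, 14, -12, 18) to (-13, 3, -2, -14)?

Σ|x_i - y_i| = |-11 - (-13)| + |14 - 3| + |-12 - (-2)| + |18 - (-14)| = 2 + 11 + 10 + 32 = 55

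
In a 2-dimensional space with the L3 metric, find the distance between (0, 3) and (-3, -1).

(Σ|x_i - y_i|^3)^(1/3) = (|0 - (-3)|^3 + |3 - (-1)|^3)^(1/3)
= (3^3 + 4^3)^(1/3) = (27 + 64)^(1/3) = (91)^(1/3) ≈ 4.4979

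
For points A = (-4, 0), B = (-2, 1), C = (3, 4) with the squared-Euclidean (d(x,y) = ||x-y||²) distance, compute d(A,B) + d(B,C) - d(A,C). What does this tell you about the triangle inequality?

d(A,B) = 2² + 1² = 5, d(B,C) = 5² + 3² = 34, d(A,C) = 7² + 4² = 65.
d(A,B) + d(B,C) - d(A,C) = 5 + 34 - 65 = 39 - 65 = -26. This is < 0, so the triangle inequality FAILS for these points (squared-Euclidean is not a metric).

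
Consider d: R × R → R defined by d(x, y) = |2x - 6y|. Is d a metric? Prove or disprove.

No. d fails symmetry: d(4, 3) = |2·4 - 6·3| = |-10| = 10, but d(3, 4) = |2·3 - 6·4| = |-18| = 18. Since 10 ≠ 18, d(x,y) ≠ d(y,x) in general.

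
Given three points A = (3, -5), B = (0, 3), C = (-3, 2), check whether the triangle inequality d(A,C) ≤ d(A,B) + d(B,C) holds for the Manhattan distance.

d(A,B) = 3 + 8 = 11, d(B,C) = 3 + 1 = 4, d(A,C) = 6 + 7 = 13.
d(A,C) = 13 ≤ 11 + 4 = 15. Triangle inequality is satisfied.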